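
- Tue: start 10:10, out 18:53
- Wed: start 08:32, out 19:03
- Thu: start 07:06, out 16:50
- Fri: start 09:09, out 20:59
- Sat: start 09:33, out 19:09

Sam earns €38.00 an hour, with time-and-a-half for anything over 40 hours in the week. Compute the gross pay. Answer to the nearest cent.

€2112.80

Tue: 10:10–18:53 = 8 h 43 min
Wed: 08:32–19:03 = 10 h 31 min
Thu: 07:06–16:50 = 9 h 44 min
Fri: 09:09–20:59 = 11 h 50 min
Sat: 09:33–19:09 = 9 h 36 min
Total worked: 50 h 24 min = 3024 min.
Regular 40 h 0 min = 2400 min at €38.00/h; overtime 10 h 24 min = 624 min at €57.00/h.
Pay = (2400 × €38.00 + 624 × €57.00) ÷ 60 = €2112.80.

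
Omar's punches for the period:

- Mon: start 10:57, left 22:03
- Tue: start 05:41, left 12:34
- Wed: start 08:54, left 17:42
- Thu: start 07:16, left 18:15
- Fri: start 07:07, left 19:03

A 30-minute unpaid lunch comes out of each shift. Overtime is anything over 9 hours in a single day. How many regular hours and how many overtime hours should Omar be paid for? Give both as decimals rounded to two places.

Regular 41.68 hours, overtime 5.52 hours

Mon: 10:57–22:03 = 11 h 6 min; less 30 min break → 10 h 36 min
Tue: 05:41–12:34 = 6 h 53 min; less 30 min break → 6 h 23 min
Wed: 08:54–17:42 = 8 h 48 min; less 30 min break → 8 h 18 min
Thu: 07:16–18:15 = 10 h 59 min; less 30 min break → 10 h 29 min
Fri: 07:07–19:03 = 11 h 56 min; less 30 min break → 11 h 26 min
Mon reg 9 h 0 min / OT 1 h 36 min; Tue reg 6 h 23 min / OT 0 h 0 min; Wed reg 8 h 18 min / OT 0 h 0 min; Thu reg 9 h 0 min / OT 1 h 29 min; Fri reg 9 h 0 min / OT 2 h 26 min.
Totals: regular 41 h 41 min, overtime 5 h 31 min.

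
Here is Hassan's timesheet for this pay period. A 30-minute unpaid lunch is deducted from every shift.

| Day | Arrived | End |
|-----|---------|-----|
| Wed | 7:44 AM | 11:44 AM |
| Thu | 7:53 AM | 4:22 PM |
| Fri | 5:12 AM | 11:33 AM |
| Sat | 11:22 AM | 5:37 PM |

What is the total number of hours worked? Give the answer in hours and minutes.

Wed: 7:44 AM–11:44 AM = 4 h 0 min; less 30 min break → 3 h 30 min
Thu: 7:53 AM–4:22 PM = 8 h 29 min; less 30 min break → 7 h 59 min
Fri: 5:12 AM–11:33 AM = 6 h 21 min; less 30 min break → 5 h 51 min
Sat: 11:22 AM–5:37 PM = 6 h 15 min; less 30 min break → 5 h 45 min
Total: 3 h 30 min + 7 h 59 min + 5 h 51 min + 5 h 45 min = 23 h 5 min.

23 h 5 min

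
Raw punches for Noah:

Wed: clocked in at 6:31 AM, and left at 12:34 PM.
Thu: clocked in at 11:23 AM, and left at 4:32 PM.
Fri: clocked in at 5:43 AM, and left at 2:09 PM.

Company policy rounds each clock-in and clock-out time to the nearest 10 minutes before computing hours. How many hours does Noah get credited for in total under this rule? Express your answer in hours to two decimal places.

Wed: in 6:31 AM→6:30 AM, out 12:34 PM→12:30 PM; 6 h 0 min
Thu: in 11:23 AM→11:20 AM, out 4:32 PM→4:30 PM; 5 h 10 min
Fri: in 5:43 AM→5:40 AM, out 2:09 PM→2:10 PM; 8 h 30 min
Total credited: 19 h 40 min.

19.67 hours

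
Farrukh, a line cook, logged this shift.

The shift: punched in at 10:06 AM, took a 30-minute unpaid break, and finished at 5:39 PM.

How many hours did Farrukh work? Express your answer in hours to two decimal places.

The shift: 10:06 AM–5:39 PM = 7 h 33 min; less 30 min break → 7 h 3 min

7.05 hours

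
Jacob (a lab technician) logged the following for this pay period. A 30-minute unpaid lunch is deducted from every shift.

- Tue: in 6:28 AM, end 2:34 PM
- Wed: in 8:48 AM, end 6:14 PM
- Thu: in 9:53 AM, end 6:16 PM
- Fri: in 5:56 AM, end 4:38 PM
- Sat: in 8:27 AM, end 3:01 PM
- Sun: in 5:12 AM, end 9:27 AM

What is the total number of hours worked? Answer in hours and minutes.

44 h 26 min

Tue: 6:28 AM–2:34 PM = 8 h 6 min; less 30 min break → 7 h 36 min
Wed: 8:48 AM–6:14 PM = 9 h 26 min; less 30 min break → 8 h 56 min
Thu: 9:53 AM–6:16 PM = 8 h 23 min; less 30 min break → 7 h 53 min
Fri: 5:56 AM–4:38 PM = 10 h 42 min; less 30 min break → 10 h 12 min
Sat: 8:27 AM–3:01 PM = 6 h 34 min; less 30 min break → 6 h 4 min
Sun: 5:12 AM–9:27 AM = 4 h 15 min; less 30 min break → 3 h 45 min
Total: 7 h 36 min + 8 h 56 min + 7 h 53 min + 10 h 12 min + 6 h 4 min + 3 h 45 min = 44 h 26 min.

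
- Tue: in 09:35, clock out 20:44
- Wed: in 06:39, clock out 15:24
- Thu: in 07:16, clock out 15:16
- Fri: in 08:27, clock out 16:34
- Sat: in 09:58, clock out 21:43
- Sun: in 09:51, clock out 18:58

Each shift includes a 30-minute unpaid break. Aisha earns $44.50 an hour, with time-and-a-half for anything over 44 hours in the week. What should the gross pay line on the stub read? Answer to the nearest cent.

Tue: 09:35–20:44 = 11 h 9 min; less 30 min break → 10 h 39 min
Wed: 06:39–15:24 = 8 h 45 min; less 30 min break → 8 h 15 min
Thu: 07:16–15:16 = 8 h 0 min; less 30 min break → 7 h 30 min
Fri: 08:27–16:34 = 8 h 7 min; less 30 min break → 7 h 37 min
Sat: 09:58–21:43 = 11 h 45 min; less 30 min break → 11 h 15 min
Sun: 09:51–18:58 = 9 h 7 min; less 30 min break → 8 h 37 min
Total worked: 53 h 53 min = 3233 min.
Regular 44 h 0 min = 2640 min at $44.50/h; overtime 9 h 53 min = 593 min at $66.75/h.
Pay = (2640 × $44.50 + 593 × $66.75) ÷ 60 = $2617.71.

$2617.71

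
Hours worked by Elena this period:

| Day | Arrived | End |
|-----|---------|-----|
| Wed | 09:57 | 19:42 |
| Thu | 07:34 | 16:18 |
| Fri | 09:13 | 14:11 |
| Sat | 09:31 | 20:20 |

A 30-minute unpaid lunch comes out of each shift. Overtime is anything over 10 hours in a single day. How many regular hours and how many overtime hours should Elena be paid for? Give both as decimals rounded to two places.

Regular 31.95 hours, overtime 0.32 hours

Wed: 09:57–19:42 = 9 h 45 min; less 30 min break → 9 h 15 min
Thu: 07:34–16:18 = 8 h 44 min; less 30 min break → 8 h 14 min
Fri: 09:13–14:11 = 4 h 58 min; less 30 min break → 4 h 28 min
Sat: 09:31–20:20 = 10 h 49 min; less 30 min break → 10 h 19 min
Wed reg 9 h 15 min / OT 0 h 0 min; Thu reg 8 h 14 min / OT 0 h 0 min; Fri reg 4 h 28 min / OT 0 h 0 min; Sat reg 10 h 0 min / OT 0 h 19 min.
Totals: regular 31 h 57 min, overtime 0 h 19 min.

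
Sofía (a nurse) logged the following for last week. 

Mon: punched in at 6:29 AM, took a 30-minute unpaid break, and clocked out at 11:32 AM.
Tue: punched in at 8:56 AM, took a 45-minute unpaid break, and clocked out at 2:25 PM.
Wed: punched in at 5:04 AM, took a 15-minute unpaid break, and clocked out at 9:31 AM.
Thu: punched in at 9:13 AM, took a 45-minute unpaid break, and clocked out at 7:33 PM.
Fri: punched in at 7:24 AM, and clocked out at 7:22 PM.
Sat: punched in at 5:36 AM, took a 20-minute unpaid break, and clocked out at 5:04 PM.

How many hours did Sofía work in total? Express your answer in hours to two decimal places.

46.17 hours

Mon: 6:29 AM–11:32 AM = 5 h 3 min; less 30 min break → 4 h 33 min
Tue: 8:56 AM–2:25 PM = 5 h 29 min; less 45 min break → 4 h 44 min
Wed: 5:04 AM–9:31 AM = 4 h 27 min; less 15 min break → 4 h 12 min
Thu: 9:13 AM–7:33 PM = 10 h 20 min; less 45 min break → 9 h 35 min
Fri: 7:24 AM–7:22 PM = 11 h 58 min
Sat: 5:36 AM–5:04 PM = 11 h 28 min; less 20 min break → 11 h 8 min
Total: 4 h 33 min + 4 h 44 min + 4 h 12 min + 9 h 35 min + 11 h 58 min + 11 h 8 min = 46 h 10 min.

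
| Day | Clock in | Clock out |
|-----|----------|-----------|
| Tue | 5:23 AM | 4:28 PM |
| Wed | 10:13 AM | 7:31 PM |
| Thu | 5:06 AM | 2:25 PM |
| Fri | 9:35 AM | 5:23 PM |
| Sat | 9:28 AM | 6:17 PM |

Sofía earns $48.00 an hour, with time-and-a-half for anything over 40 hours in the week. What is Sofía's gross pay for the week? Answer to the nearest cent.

$2374.80

Tue: 5:23 AM–4:28 PM = 11 h 5 min
Wed: 10:13 AM–7:31 PM = 9 h 18 min
Thu: 5:06 AM–2:25 PM = 9 h 19 min
Fri: 9:35 AM–5:23 PM = 7 h 48 min
Sat: 9:28 AM–6:17 PM = 8 h 49 min
Total worked: 46 h 19 min = 2779 min.
Regular 40 h 0 min = 2400 min at $48.00/h; overtime 6 h 19 min = 379 min at $72.00/h.
Pay = (2400 × $48.00 + 379 × $72.00) ÷ 60 = $2374.80.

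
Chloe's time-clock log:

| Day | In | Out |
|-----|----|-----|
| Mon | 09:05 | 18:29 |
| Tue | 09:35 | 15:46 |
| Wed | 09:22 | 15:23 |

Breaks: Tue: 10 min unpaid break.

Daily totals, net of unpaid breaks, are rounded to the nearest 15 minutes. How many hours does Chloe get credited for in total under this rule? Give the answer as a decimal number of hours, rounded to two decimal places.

Mon: 09:05–18:29 = 9 h 24 min → rounds to 9 h 30 min
Tue: 09:35–15:46 = 6 h 11 min − 10 min = 6 h 1 min → rounds to 6 h 0 min
Wed: 09:22–15:23 = 6 h 1 min → rounds to 6 h 0 min
Total credited: 21 h 30 min.

21.50 hours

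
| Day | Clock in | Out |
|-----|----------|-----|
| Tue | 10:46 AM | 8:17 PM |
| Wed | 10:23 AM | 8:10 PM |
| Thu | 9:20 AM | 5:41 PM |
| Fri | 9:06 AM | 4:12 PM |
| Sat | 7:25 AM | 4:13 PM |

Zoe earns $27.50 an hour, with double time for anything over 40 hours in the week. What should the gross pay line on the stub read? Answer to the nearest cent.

Tue: 10:46 AM–8:17 PM = 9 h 31 min
Wed: 10:23 AM–8:10 PM = 9 h 47 min
Thu: 9:20 AM–5:41 PM = 8 h 21 min
Fri: 9:06 AM–4:12 PM = 7 h 6 min
Sat: 7:25 AM–4:13 PM = 8 h 48 min
Total worked: 43 h 33 min = 2613 min.
Regular 40 h 0 min = 2400 min at $27.50/h; overtime 3 h 33 min = 213 min at $55.00/h.
Pay = (2400 × $27.50 + 213 × $55.00) ÷ 60 = $1295.25.

$1295.25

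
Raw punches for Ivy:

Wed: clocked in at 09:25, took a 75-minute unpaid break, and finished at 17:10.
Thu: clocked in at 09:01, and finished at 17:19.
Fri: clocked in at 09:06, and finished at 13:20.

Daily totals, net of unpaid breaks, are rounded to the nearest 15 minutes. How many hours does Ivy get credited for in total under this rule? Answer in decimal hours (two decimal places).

19.00 hours

Wed: 09:25–17:10 = 7 h 45 min − 75 min = 6 h 30 min → rounds to 6 h 30 min
Thu: 09:01–17:19 = 8 h 18 min → rounds to 8 h 15 min
Fri: 09:06–13:20 = 4 h 14 min → rounds to 4 h 15 min
Total credited: 19 h 0 min.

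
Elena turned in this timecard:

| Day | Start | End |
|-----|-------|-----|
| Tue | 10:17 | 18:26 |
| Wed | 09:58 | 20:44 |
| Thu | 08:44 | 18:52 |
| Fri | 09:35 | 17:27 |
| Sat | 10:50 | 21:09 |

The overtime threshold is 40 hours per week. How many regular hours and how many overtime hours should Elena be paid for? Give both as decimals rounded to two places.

Regular 40.00 hours, overtime 7.23 hours

Tue: 10:17–18:26 = 8 h 9 min
Wed: 09:58–20:44 = 10 h 46 min
Thu: 08:44–18:52 = 10 h 8 min
Fri: 09:35–17:27 = 7 h 52 min
Sat: 10:50–21:09 = 10 h 19 min
Total worked: 47 h 14 min = 47.23 h.
Threshold 40 h → overtime 7 h 14 min, regular 40 h 0 min.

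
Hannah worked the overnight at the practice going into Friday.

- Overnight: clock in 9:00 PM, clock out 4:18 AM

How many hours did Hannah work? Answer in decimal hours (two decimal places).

7.30 hours

Overnight: 9:00 PM → midnight = 3 h 0 min; midnight → 4:18 AM = 4 h 18 min; span 7 h 18 min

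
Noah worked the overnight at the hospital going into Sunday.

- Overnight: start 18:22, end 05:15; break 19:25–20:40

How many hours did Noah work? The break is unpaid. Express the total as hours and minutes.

9 h 38 min

Overnight: 18:22 → midnight = 5 h 38 min; midnight → 05:15 = 5 h 15 min; span 10 h 53 min; less 75 min break → 9 h 38 min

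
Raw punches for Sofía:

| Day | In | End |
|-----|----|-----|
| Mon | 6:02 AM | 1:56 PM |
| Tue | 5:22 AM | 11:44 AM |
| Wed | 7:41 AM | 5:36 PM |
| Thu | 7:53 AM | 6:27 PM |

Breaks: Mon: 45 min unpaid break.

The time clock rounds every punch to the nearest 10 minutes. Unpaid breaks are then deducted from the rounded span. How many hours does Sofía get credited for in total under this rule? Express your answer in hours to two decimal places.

34.25 hours

Mon: in 6:02 AM→6:00 AM, out 1:56 PM→2:00 PM; 8 h 0 min − 45 min = 7 h 15 min
Tue: in 5:22 AM→5:20 AM, out 11:44 AM→11:40 AM; 6 h 20 min
Wed: in 7:41 AM→7:40 AM, out 5:36 PM→5:40 PM; 10 h 0 min
Thu: in 7:53 AM→7:50 AM, out 6:27 PM→6:30 PM; 10 h 40 min
Total credited: 34 h 15 min.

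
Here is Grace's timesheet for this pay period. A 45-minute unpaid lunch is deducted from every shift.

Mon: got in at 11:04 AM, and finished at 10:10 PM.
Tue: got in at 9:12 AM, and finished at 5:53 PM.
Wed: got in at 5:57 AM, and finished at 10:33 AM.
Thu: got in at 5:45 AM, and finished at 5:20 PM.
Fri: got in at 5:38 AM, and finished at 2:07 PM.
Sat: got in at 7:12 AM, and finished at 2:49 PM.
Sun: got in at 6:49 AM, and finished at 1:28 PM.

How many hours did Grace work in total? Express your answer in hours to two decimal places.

53.47 hours

Mon: 11:04 AM–10:10 PM = 11 h 6 min; less 45 min break → 10 h 21 min
Tue: 9:12 AM–5:53 PM = 8 h 41 min; less 45 min break → 7 h 56 min
Wed: 5:57 AM–10:33 AM = 4 h 36 min; less 45 min break → 3 h 51 min
Thu: 5:45 AM–5:20 PM = 11 h 35 min; less 45 min break → 10 h 50 min
Fri: 5:38 AM–2:07 PM = 8 h 29 min; less 45 min break → 7 h 44 min
Sat: 7:12 AM–2:49 PM = 7 h 37 min; less 45 min break → 6 h 52 min
Sun: 6:49 AM–1:28 PM = 6 h 39 min; less 45 min break → 5 h 54 min
Total: 10 h 21 min + 7 h 56 min + 3 h 51 min + 10 h 50 min + 7 h 44 min + 6 h 52 min + 5 h 54 min = 53 h 28 min.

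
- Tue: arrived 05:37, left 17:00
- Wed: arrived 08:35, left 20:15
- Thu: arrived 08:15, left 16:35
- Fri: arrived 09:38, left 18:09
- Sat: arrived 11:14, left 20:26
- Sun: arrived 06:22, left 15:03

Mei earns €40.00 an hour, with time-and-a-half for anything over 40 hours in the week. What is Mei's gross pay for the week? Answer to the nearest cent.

€2667.00

Tue: 05:37–17:00 = 11 h 23 min
Wed: 08:35–20:15 = 11 h 40 min
Thu: 08:15–16:35 = 8 h 20 min
Fri: 09:38–18:09 = 8 h 31 min
Sat: 11:14–20:26 = 9 h 12 min
Sun: 06:22–15:03 = 8 h 41 min
Total worked: 57 h 47 min = 3467 min.
Regular 40 h 0 min = 2400 min at €40.00/h; overtime 17 h 47 min = 1067 min at €60.00/h.
Pay = (2400 × €40.00 + 1067 × €60.00) ÷ 60 = €2667.00.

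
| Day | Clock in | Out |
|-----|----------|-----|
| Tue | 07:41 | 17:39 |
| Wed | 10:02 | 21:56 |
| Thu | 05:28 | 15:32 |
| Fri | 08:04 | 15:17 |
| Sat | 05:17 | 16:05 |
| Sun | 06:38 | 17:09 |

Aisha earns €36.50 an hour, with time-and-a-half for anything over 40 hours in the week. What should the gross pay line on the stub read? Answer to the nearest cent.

€2580.55

Tue: 07:41–17:39 = 9 h 58 min
Wed: 10:02–21:56 = 11 h 54 min
Thu: 05:28–15:32 = 10 h 4 min
Fri: 08:04–15:17 = 7 h 13 min
Sat: 05:17–16:05 = 10 h 48 min
Sun: 06:38–17:09 = 10 h 31 min
Total worked: 60 h 28 min = 3628 min.
Regular 40 h 0 min = 2400 min at €36.50/h; overtime 20 h 28 min = 1228 min at €54.75/h.
Pay = (2400 × €36.50 + 1228 × €54.75) ÷ 60 = €2580.55.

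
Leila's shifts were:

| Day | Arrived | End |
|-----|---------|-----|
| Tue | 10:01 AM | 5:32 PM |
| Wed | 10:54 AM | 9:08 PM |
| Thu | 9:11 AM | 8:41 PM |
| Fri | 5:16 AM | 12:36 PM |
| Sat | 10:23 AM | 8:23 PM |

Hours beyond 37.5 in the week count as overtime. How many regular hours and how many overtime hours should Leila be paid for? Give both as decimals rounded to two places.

Tue: 10:01 AM–5:32 PM = 7 h 31 min
Wed: 10:54 AM–9:08 PM = 10 h 14 min
Thu: 9:11 AM–8:41 PM = 11 h 30 min
Fri: 5:16 AM–12:36 PM = 7 h 20 min
Sat: 10:23 AM–8:23 PM = 10 h 0 min
Total worked: 46 h 35 min = 46.58 h.
Threshold 37.5 h → overtime 9 h 5 min, regular 37 h 30 min.

Regular 37.50 hours, overtime 9.08 hours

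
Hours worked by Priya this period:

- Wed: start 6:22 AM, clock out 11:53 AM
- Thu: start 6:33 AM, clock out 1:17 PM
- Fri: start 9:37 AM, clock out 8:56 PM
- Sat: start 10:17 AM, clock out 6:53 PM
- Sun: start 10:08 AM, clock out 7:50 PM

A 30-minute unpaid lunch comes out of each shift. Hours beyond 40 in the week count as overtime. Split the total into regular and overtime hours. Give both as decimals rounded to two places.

Wed: 6:22 AM–11:53 AM = 5 h 31 min; less 30 min break → 5 h 1 min
Thu: 6:33 AM–1:17 PM = 6 h 44 min; less 30 min break → 6 h 14 min
Fri: 9:37 AM–8:56 PM = 11 h 19 min; less 30 min break → 10 h 49 min
Sat: 10:17 AM–6:53 PM = 8 h 36 min; less 30 min break → 8 h 6 min
Sun: 10:08 AM–7:50 PM = 9 h 42 min; less 30 min break → 9 h 12 min
Total worked: 39 h 22 min = 39.37 h.
Threshold 40 h → overtime 0 h 0 min, regular 39 h 22 min.

Regular 39.37 hours, overtime 0.00 hours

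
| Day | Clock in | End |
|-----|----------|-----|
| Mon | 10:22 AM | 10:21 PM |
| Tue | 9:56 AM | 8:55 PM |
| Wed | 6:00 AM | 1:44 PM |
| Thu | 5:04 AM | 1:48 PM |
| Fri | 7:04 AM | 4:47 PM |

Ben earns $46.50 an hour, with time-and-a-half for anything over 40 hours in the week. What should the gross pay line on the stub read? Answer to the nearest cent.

$2498.21

Mon: 10:22 AM–10:21 PM = 11 h 59 min
Tue: 9:56 AM–8:55 PM = 10 h 59 min
Wed: 6:00 AM–1:44 PM = 7 h 44 min
Thu: 5:04 AM–1:48 PM = 8 h 44 min
Fri: 7:04 AM–4:47 PM = 9 h 43 min
Total worked: 49 h 9 min = 2949 min.
Regular 40 h 0 min = 2400 min at $46.50/h; overtime 9 h 9 min = 549 min at $69.75/h.
Pay = (2400 × $46.50 + 549 × $69.75) ÷ 60 = $2498.21.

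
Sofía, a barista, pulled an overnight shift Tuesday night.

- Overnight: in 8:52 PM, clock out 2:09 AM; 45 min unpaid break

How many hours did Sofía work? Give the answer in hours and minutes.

4 h 32 min

Overnight: 8:52 PM → midnight = 3 h 8 min; midnight → 2:09 AM = 2 h 9 min; span 5 h 17 min; less 45 min break → 4 h 32 min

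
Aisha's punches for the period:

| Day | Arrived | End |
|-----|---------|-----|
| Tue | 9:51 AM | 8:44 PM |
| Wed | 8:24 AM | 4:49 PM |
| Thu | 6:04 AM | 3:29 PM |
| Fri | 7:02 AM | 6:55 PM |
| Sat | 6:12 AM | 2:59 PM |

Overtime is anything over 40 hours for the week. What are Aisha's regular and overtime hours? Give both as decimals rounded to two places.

Tue: 9:51 AM–8:44 PM = 10 h 53 min
Wed: 8:24 AM–4:49 PM = 8 h 25 min
Thu: 6:04 AM–3:29 PM = 9 h 25 min
Fri: 7:02 AM–6:55 PM = 11 h 53 min
Sat: 6:12 AM–2:59 PM = 8 h 47 min
Total worked: 49 h 23 min = 49.38 h.
Threshold 40 h → overtime 9 h 23 min, regular 40 h 0 min.

Regular 40.00 hours, overtime 9.38 hours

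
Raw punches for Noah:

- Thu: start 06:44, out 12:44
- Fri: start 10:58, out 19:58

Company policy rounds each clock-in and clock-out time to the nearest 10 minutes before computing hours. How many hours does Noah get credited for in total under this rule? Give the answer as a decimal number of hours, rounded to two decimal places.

Thu: in 06:44→06:40, out 12:44→12:40; 6 h 0 min
Fri: in 10:58→11:00, out 19:58→20:00; 9 h 0 min
Total credited: 15 h 0 min.

15.00 hours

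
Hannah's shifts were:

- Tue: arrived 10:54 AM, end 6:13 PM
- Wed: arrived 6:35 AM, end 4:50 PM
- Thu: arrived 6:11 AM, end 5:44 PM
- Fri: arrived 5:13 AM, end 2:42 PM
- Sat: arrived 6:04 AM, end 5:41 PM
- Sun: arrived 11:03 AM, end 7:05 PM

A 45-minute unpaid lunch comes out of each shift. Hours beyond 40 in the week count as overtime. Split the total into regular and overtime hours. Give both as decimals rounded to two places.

Regular 40.00 hours, overtime 13.75 hours

Tue: 10:54 AM–6:13 PM = 7 h 19 min; less 45 min break → 6 h 34 min
Wed: 6:35 AM–4:50 PM = 10 h 15 min; less 45 min break → 9 h 30 min
Thu: 6:11 AM–5:44 PM = 11 h 33 min; less 45 min break → 10 h 48 min
Fri: 5:13 AM–2:42 PM = 9 h 29 min; less 45 min break → 8 h 44 min
Sat: 6:04 AM–5:41 PM = 11 h 37 min; less 45 min break → 10 h 52 min
Sun: 11:03 AM–7:05 PM = 8 h 2 min; less 45 min break → 7 h 17 min
Total worked: 53 h 45 min = 53.75 h.
Threshold 40 h → overtime 13 h 45 min, regular 40 h 0 min.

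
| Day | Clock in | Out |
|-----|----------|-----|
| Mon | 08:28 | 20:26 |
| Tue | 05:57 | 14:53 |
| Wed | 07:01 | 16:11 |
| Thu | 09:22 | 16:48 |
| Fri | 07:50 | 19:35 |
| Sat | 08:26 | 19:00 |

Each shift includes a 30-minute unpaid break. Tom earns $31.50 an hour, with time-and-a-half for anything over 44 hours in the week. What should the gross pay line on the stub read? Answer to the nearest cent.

Mon: 08:28–20:26 = 11 h 58 min; less 30 min break → 11 h 28 min
Tue: 05:57–14:53 = 8 h 56 min; less 30 min break → 8 h 26 min
Wed: 07:01–16:11 = 9 h 10 min; less 30 min break → 8 h 40 min
Thu: 09:22–16:48 = 7 h 26 min; less 30 min break → 6 h 56 min
Fri: 07:50–19:35 = 11 h 45 min; less 30 min break → 11 h 15 min
Sat: 08:26–19:00 = 10 h 34 min; less 30 min break → 10 h 4 min
Total worked: 56 h 49 min = 3409 min.
Regular 44 h 0 min = 2640 min at $31.50/h; overtime 12 h 49 min = 769 min at $47.25/h.
Pay = (2640 × $31.50 + 769 × $47.25) ÷ 60 = $1991.59.

$1991.59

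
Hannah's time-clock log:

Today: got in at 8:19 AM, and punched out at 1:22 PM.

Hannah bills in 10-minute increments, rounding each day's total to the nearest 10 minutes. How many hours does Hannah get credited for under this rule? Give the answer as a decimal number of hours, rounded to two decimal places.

Today: 8:19 AM–1:22 PM = 5 h 3 min → rounds to 5 h 0 min

5.00 hours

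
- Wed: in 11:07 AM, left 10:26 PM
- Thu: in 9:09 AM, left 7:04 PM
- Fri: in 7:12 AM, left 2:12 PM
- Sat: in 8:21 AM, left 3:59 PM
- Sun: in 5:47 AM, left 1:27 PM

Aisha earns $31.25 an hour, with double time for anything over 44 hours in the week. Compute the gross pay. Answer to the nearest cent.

$1360.42

Wed: 11:07 AM–10:26 PM = 11 h 19 min
Thu: 9:09 AM–7:04 PM = 9 h 55 min
Fri: 7:12 AM–2:12 PM = 7 h 0 min
Sat: 8:21 AM–3:59 PM = 7 h 38 min
Sun: 5:47 AM–1:27 PM = 7 h 40 min
Total worked: 43 h 32 min = 2612 min.
Regular 43 h 32 min = 2612 min at $31.25/h; overtime 0 h 0 min = 0 min at $62.50/h.
Pay = (2612 × $31.25 + 0 × $62.50) ÷ 60 = $1360.42.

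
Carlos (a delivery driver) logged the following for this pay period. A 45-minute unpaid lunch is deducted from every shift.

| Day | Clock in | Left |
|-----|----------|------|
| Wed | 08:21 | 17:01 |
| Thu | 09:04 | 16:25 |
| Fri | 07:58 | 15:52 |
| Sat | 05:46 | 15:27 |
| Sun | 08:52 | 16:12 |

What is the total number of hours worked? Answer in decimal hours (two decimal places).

Wed: 08:21–17:01 = 8 h 40 min; less 45 min break → 7 h 55 min
Thu: 09:04–16:25 = 7 h 21 min; less 45 min break → 6 h 36 min
Fri: 07:58–15:52 = 7 h 54 min; less 45 min break → 7 h 9 min
Sat: 05:46–15:27 = 9 h 41 min; less 45 min break → 8 h 56 min
Sun: 08:52–16:12 = 7 h 20 min; less 45 min break → 6 h 35 min
Total: 7 h 55 min + 6 h 36 min + 7 h 9 min + 8 h 56 min + 6 h 35 min = 37 h 11 min.

37.18 hours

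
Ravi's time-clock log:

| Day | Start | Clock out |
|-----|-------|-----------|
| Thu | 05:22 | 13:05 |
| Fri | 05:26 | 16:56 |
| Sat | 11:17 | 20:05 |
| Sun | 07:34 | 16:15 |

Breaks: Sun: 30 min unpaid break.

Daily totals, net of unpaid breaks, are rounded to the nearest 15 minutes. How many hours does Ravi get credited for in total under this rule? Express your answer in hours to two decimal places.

36.25 hours

Thu: 05:22–13:05 = 7 h 43 min → rounds to 7 h 45 min
Fri: 05:26–16:56 = 11 h 30 min → rounds to 11 h 30 min
Sat: 11:17–20:05 = 8 h 48 min → rounds to 8 h 45 min
Sun: 07:34–16:15 = 8 h 41 min − 30 min = 8 h 11 min → rounds to 8 h 15 min
Total credited: 36 h 15 min.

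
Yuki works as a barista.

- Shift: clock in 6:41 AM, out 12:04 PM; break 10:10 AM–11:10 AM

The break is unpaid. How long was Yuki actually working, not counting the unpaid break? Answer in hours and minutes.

Shift: 6:41 AM–12:04 PM = 5 h 23 min; less 60 min break → 4 h 23 min

4 h 23 min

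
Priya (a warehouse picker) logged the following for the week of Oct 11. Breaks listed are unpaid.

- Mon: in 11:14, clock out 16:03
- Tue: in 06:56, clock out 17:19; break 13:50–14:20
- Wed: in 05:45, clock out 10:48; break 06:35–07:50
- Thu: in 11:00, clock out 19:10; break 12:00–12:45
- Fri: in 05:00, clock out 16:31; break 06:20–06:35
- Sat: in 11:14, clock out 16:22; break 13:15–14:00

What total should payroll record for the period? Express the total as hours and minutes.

Mon: 11:14–16:03 = 4 h 49 min
Tue: 06:56–17:19 = 10 h 23 min; less 30 min break → 9 h 53 min
Wed: 05:45–10:48 = 5 h 3 min; less 75 min break → 3 h 48 min
Thu: 11:00–19:10 = 8 h 10 min; less 45 min break → 7 h 25 min
Fri: 05:00–16:31 = 11 h 31 min; less 15 min break → 11 h 16 min
Sat: 11:14–16:22 = 5 h 8 min; less 45 min break → 4 h 23 min
Total: 4 h 49 min + 9 h 53 min + 3 h 48 min + 7 h 25 min + 11 h 16 min + 4 h 23 min = 41 h 34 min.

41 h 34 min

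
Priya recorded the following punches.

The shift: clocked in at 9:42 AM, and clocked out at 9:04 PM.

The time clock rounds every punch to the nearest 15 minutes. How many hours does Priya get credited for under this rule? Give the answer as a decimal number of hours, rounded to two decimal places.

11.25 hours

The shift: in 9:42 AM→9:45 AM, out 9:04 PM→9:00 PM; 11 h 15 min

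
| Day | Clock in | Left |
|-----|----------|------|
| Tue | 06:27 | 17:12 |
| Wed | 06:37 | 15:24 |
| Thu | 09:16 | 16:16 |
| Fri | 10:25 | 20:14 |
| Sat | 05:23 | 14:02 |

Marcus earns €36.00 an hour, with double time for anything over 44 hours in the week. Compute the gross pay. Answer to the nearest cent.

€1656.00

Tue: 06:27–17:12 = 10 h 45 min
Wed: 06:37–15:24 = 8 h 47 min
Thu: 09:16–16:16 = 7 h 0 min
Fri: 10:25–20:14 = 9 h 49 min
Sat: 05:23–14:02 = 8 h 39 min
Total worked: 45 h 0 min = 2700 min.
Regular 44 h 0 min = 2640 min at €36.00/h; overtime 1 h 0 min = 60 min at €72.00/h.
Pay = (2640 × €36.00 + 60 × €72.00) ÷ 60 = €1656.00.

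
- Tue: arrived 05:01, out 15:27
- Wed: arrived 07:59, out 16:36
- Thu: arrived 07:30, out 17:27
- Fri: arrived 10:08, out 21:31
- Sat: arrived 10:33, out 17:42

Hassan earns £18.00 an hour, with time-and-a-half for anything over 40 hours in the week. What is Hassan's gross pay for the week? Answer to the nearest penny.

£923.40

Tue: 05:01–15:27 = 10 h 26 min
Wed: 07:59–16:36 = 8 h 37 min
Thu: 07:30–17:27 = 9 h 57 min
Fri: 10:08–21:31 = 11 h 23 min
Sat: 10:33–17:42 = 7 h 9 min
Total worked: 47 h 32 min = 2852 min.
Regular 40 h 0 min = 2400 min at £18.00/h; overtime 7 h 32 min = 452 min at £27.00/h.
Pay = (2400 × £18.00 + 452 × £27.00) ÷ 60 = £923.40.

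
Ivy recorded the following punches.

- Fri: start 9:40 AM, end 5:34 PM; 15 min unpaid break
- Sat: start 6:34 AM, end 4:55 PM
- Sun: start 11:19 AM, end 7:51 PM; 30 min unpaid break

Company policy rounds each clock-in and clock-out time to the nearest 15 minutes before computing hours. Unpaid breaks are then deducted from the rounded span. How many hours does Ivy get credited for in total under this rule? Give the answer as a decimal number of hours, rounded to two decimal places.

26.00 hours

Fri: in 9:40 AM→9:45 AM, out 5:34 PM→5:30 PM; 7 h 45 min − 15 min = 7 h 30 min
Sat: in 6:34 AM→6:30 AM, out 4:55 PM→5:00 PM; 10 h 30 min
Sun: in 11:19 AM→11:15 AM, out 7:51 PM→7:45 PM; 8 h 30 min − 30 min = 8 h 0 min
Total credited: 26 h 0 min.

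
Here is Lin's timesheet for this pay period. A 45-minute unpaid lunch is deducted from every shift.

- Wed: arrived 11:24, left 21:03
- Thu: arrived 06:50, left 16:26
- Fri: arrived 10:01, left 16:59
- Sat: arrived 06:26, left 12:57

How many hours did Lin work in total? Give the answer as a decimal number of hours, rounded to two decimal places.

29.73 hours

Wed: 11:24–21:03 = 9 h 39 min; less 45 min break → 8 h 54 min
Thu: 06:50–16:26 = 9 h 36 min; less 45 min break → 8 h 51 min
Fri: 10:01–16:59 = 6 h 58 min; less 45 min break → 6 h 13 min
Sat: 06:26–12:57 = 6 h 31 min; less 45 min break → 5 h 46 min
Total: 8 h 54 min + 8 h 51 min + 6 h 13 min + 5 h 46 min = 29 h 44 min.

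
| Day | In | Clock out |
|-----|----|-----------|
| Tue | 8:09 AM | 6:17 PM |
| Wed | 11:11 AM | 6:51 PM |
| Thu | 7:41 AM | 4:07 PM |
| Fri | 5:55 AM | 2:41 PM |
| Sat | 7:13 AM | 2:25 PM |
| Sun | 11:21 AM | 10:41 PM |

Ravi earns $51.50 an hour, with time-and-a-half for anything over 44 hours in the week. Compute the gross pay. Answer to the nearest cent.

$3002.45

Tue: 8:09 AM–6:17 PM = 10 h 8 min
Wed: 11:11 AM–6:51 PM = 7 h 40 min
Thu: 7:41 AM–4:07 PM = 8 h 26 min
Fri: 5:55 AM–2:41 PM = 8 h 46 min
Sat: 7:13 AM–2:25 PM = 7 h 12 min
Sun: 11:21 AM–10:41 PM = 11 h 20 min
Total worked: 53 h 32 min = 3212 min.
Regular 44 h 0 min = 2640 min at $51.50/h; overtime 9 h 32 min = 572 min at $77.25/h.
Pay = (2640 × $51.50 + 572 × $77.25) ÷ 60 = $3002.45.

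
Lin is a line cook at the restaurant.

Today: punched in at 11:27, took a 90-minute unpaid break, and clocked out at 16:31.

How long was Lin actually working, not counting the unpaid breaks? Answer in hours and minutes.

3 h 34 min

Today: 11:27–16:31 = 5 h 4 min; less 90 min break → 3 h 34 min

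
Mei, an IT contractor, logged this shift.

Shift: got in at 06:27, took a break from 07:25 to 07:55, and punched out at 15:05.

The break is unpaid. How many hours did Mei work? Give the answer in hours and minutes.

Shift: 06:27–15:05 = 8 h 38 min; less 30 min break → 8 h 8 min

8 h 8 min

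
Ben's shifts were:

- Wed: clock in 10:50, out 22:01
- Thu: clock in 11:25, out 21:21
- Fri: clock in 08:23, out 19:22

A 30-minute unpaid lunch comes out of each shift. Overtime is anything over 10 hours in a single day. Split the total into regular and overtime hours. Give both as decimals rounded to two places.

Regular 29.43 hours, overtime 1.17 hours

Wed: 10:50–22:01 = 11 h 11 min; less 30 min break → 10 h 41 min
Thu: 11:25–21:21 = 9 h 56 min; less 30 min break → 9 h 26 min
Fri: 08:23–19:22 = 10 h 59 min; less 30 min break → 10 h 29 min
Wed reg 10 h 0 min / OT 0 h 41 min; Thu reg 9 h 26 min / OT 0 h 0 min; Fri reg 10 h 0 min / OT 0 h 29 min.
Totals: regular 29 h 26 min, overtime 1 h 10 min.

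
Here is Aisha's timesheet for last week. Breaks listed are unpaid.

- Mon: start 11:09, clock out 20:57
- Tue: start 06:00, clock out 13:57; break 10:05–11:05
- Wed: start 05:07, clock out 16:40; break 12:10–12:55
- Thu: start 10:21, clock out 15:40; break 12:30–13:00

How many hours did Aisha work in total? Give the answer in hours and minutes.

32 h 22 min

Mon: 11:09–20:57 = 9 h 48 min
Tue: 06:00–13:57 = 7 h 57 min; less 60 min break → 6 h 57 min
Wed: 05:07–16:40 = 11 h 33 min; less 45 min break → 10 h 48 min
Thu: 10:21–15:40 = 5 h 19 min; less 30 min break → 4 h 49 min
Total: 9 h 48 min + 6 h 57 min + 10 h 48 min + 4 h 49 min = 32 h 22 min.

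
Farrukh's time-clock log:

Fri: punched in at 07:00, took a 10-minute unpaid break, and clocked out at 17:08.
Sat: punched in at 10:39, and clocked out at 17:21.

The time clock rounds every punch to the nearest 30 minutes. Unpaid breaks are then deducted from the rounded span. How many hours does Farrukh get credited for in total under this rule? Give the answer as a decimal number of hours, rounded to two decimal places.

16.83 hours

Fri: in 07:00→07:00, out 17:08→17:00; 10 h 0 min − 10 min = 9 h 50 min
Sat: in 10:39→10:30, out 17:21→17:30; 7 h 0 min
Total credited: 16 h 50 min.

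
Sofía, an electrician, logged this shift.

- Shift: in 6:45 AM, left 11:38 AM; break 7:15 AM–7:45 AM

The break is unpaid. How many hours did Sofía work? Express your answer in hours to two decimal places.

Shift: 6:45 AM–11:38 AM = 4 h 53 min; less 30 min break → 4 h 23 min

4.38 hours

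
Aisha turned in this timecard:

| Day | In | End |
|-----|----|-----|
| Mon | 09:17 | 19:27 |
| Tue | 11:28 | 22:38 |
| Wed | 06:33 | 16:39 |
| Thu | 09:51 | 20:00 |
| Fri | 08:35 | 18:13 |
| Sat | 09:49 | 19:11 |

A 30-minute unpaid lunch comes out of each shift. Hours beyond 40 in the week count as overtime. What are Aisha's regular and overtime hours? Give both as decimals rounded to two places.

Regular 40.00 hours, overtime 17.58 hours

Mon: 09:17–19:27 = 10 h 10 min; less 30 min break → 9 h 40 min
Tue: 11:28–22:38 = 11 h 10 min; less 30 min break → 10 h 40 min
Wed: 06:33–16:39 = 10 h 6 min; less 30 min break → 9 h 36 min
Thu: 09:51–20:00 = 10 h 9 min; less 30 min break → 9 h 39 min
Fri: 08:35–18:13 = 9 h 38 min; less 30 min break → 9 h 8 min
Sat: 09:49–19:11 = 9 h 22 min; less 30 min break → 8 h 52 min
Total worked: 57 h 35 min = 57.58 h.
Threshold 40 h → overtime 17 h 35 min, regular 40 h 0 min.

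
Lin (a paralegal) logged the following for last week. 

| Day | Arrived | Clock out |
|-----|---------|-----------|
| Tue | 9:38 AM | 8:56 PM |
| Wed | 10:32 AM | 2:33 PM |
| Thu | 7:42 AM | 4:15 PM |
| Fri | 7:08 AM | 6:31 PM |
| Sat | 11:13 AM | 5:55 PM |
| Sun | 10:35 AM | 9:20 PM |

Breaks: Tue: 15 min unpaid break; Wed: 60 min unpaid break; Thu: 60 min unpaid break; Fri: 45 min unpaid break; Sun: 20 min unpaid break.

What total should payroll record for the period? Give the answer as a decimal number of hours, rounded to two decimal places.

Tue: 9:38 AM–8:56 PM = 11 h 18 min; less 15 min break → 11 h 3 min
Wed: 10:32 AM–2:33 PM = 4 h 1 min; less 60 min break → 3 h 1 min
Thu: 7:42 AM–4:15 PM = 8 h 33 min; less 60 min break → 7 h 33 min
Fri: 7:08 AM–6:31 PM = 11 h 23 min; less 45 min break → 10 h 38 min
Sat: 11:13 AM–5:55 PM = 6 h 42 min
Sun: 10:35 AM–9:20 PM = 10 h 45 min; less 20 min break → 10 h 25 min
Total: 11 h 3 min + 3 h 1 min + 7 h 33 min + 10 h 38 min + 6 h 42 min + 10 h 25 min = 49 h 22 min.

49.37 hours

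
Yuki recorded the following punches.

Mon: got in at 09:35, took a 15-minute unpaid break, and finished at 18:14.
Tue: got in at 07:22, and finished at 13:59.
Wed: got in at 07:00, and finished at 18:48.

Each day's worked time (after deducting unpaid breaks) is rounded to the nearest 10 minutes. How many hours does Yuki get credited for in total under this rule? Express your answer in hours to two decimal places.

Mon: 09:35–18:14 = 8 h 39 min − 15 min = 8 h 24 min → rounds to 8 h 20 min
Tue: 07:22–13:59 = 6 h 37 min → rounds to 6 h 40 min
Wed: 07:00–18:48 = 11 h 48 min → rounds to 11 h 50 min
Total credited: 26 h 50 min.

26.83 hours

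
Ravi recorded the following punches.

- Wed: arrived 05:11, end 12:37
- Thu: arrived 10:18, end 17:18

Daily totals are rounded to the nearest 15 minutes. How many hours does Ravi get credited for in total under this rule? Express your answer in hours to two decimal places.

Wed: 05:11–12:37 = 7 h 26 min → rounds to 7 h 30 min
Thu: 10:18–17:18 = 7 h 0 min → rounds to 7 h 0 min
Total credited: 14 h 30 min.

14.50 hours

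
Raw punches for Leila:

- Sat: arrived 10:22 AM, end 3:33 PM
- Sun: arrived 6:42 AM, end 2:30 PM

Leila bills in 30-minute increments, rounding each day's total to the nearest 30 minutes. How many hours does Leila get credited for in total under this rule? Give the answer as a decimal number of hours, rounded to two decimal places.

Sat: 10:22 AM–3:33 PM = 5 h 11 min → rounds to 5 h 0 min
Sun: 6:42 AM–2:30 PM = 7 h 48 min → rounds to 8 h 0 min
Total credited: 13 h 0 min.

13.00 hours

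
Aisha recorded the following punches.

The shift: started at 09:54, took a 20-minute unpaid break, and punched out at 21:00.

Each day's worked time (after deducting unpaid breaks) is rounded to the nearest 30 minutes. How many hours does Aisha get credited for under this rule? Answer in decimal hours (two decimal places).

11.00 hours

The shift: 09:54–21:00 = 11 h 6 min − 20 min = 10 h 46 min → rounds to 11 h 0 min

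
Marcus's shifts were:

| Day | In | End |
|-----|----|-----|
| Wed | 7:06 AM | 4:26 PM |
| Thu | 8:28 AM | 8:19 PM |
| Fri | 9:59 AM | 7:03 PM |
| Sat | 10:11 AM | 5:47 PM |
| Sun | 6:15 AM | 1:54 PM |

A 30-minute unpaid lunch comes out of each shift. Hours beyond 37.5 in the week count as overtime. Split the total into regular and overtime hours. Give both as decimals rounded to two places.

Regular 37.50 hours, overtime 5.50 hours

Wed: 7:06 AM–4:26 PM = 9 h 20 min; less 30 min break → 8 h 50 min
Thu: 8:28 AM–8:19 PM = 11 h 51 min; less 30 min break → 11 h 21 min
Fri: 9:59 AM–7:03 PM = 9 h 4 min; less 30 min break → 8 h 34 min
Sat: 10:11 AM–5:47 PM = 7 h 36 min; less 30 min break → 7 h 6 min
Sun: 6:15 AM–1:54 PM = 7 h 39 min; less 30 min break → 7 h 9 min
Total worked: 43 h 0 min = 43.00 h.
Threshold 37.5 h → overtime 5 h 30 min, regular 37 h 30 min.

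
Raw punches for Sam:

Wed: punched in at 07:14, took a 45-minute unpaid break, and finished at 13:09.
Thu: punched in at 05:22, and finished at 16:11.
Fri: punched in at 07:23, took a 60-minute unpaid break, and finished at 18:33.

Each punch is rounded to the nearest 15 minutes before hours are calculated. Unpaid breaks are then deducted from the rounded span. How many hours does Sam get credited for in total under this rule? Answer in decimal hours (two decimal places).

Wed: in 07:14→07:15, out 13:09→13:15; 6 h 0 min − 45 min = 5 h 15 min
Thu: in 05:22→05:15, out 16:11→16:15; 11 h 0 min
Fri: in 07:23→07:30, out 18:33→18:30; 11 h 0 min − 60 min = 10 h 0 min
Total credited: 26 h 15 min.

26.25 hours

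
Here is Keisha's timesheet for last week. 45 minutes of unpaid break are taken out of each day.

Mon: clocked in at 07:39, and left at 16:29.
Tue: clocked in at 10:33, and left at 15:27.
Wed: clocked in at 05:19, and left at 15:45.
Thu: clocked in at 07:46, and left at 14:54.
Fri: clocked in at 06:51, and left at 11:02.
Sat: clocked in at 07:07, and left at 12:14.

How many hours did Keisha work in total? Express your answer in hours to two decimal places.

Mon: 07:39–16:29 = 8 h 50 min; less 45 min break → 8 h 5 min
Tue: 10:33–15:27 = 4 h 54 min; less 45 min break → 4 h 9 min
Wed: 05:19–15:45 = 10 h 26 min; less 45 min break → 9 h 41 min
Thu: 07:46–14:54 = 7 h 8 min; less 45 min break → 6 h 23 min
Fri: 06:51–11:02 = 4 h 11 min; less 45 min break → 3 h 26 min
Sat: 07:07–12:14 = 5 h 7 min; less 45 min break → 4 h 22 min
Total: 8 h 5 min + 4 h 9 min + 9 h 41 min + 6 h 23 min + 3 h 26 min + 4 h 22 min = 36 h 6 min.

36.10 hours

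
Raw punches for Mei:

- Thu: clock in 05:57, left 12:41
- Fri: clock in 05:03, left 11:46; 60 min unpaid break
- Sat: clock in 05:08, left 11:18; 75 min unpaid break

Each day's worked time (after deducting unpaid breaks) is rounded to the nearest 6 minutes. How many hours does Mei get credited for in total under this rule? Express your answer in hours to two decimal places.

Thu: 05:57–12:41 = 6 h 44 min → rounds to 6 h 42 min
Fri: 05:03–11:46 = 6 h 43 min − 60 min = 5 h 43 min → rounds to 5 h 42 min
Sat: 05:08–11:18 = 6 h 10 min − 75 min = 4 h 55 min → rounds to 4 h 54 min
Total credited: 17 h 18 min.

17.30 hours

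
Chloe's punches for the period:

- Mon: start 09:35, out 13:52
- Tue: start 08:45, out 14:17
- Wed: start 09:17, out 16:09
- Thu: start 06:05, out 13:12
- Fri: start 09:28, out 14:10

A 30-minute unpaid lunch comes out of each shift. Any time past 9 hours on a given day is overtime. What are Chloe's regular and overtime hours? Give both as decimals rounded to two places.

Mon: 09:35–13:52 = 4 h 17 min; less 30 min break → 3 h 47 min
Tue: 08:45–14:17 = 5 h 32 min; less 30 min break → 5 h 2 min
Wed: 09:17–16:09 = 6 h 52 min; less 30 min break → 6 h 22 min
Thu: 06:05–13:12 = 7 h 7 min; less 30 min break → 6 h 37 min
Fri: 09:28–14:10 = 4 h 42 min; less 30 min break → 4 h 12 min
Mon reg 3 h 47 min / OT 0 h 0 min; Tue reg 5 h 2 min / OT 0 h 0 min; Wed reg 6 h 22 min / OT 0 h 0 min; Thu reg 6 h 37 min / OT 0 h 0 min; Fri reg 4 h 12 min / OT 0 h 0 min.
Totals: regular 26 h 0 min, overtime 0 h 0 min.

Regular 26.00 hours, overtime 0.00 hours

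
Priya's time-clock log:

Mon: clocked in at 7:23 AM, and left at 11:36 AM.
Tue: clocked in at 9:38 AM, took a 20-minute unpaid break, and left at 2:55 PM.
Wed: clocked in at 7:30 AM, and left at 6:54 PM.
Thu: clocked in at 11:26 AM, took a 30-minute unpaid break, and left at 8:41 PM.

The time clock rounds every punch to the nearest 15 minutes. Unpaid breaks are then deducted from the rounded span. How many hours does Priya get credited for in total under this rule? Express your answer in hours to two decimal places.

29.17 hours

Mon: in 7:23 AM→7:30 AM, out 11:36 AM→11:30 AM; 4 h 0 min
Tue: in 9:38 AM→9:45 AM, out 2:55 PM→3:00 PM; 5 h 15 min − 20 min = 4 h 55 min
Wed: in 7:30 AM→7:30 AM, out 6:54 PM→7:00 PM; 11 h 30 min
Thu: in 11:26 AM→11:30 AM, out 8:41 PM→8:45 PM; 9 h 15 min − 30 min = 8 h 45 min
Total credited: 29 h 10 min.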